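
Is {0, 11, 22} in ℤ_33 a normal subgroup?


H = {0, 11, 22} in ℤ_33
ℤ_33 is abelian; every subgroup of an abelian group is normal

Yes, normal subgroup


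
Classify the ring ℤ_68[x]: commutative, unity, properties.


ℤ_68 has zero divisors (2·34 ≡ 0), and these lift to constant zero divisors in ℤ_68[x]; so not an integral domain
Commutative: Yes
Integral domain: No
Has unity: Yes

ℤ_68[x]: Commutative=Yes, Unity=Yes


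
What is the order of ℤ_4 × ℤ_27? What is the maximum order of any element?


|ℤ_4 × ℤ_27| = 4 × 27 = 108
Max element order = lcm(4,27) = 108
Cyclic? Yes (gcd=1)

|ℤ_4×ℤ_27| = 108, max element order = 108


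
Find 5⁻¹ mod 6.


Use the extended Euclidean algorithm to write 1 = 5·s + 6·t; then s mod 6 is the inverse.
Euclidean algorithm:
  5 = 0·6 + 5
  6 = 1·5 + 1
  5 = 5·1 + 0
gcd(5,6) = 1
Back-substitution gives: 5·(-1) + 6·(1) = 1
So 5⁻¹ ≡ -1 ≡ 5 (mod 6)
Check: 5 × 5 = 25 ≡ 1 (mod 6) ✓

5⁻¹ ≡ 5 (mod 6)


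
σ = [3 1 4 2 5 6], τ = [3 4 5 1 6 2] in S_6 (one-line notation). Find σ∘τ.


σ∘τ: apply τ first, then σ
1 →τ 3 →σ 4
2 →τ 4 →σ 2
3 →τ 5 →σ 5
4 →τ 1 →σ 3
5 →τ 6 →σ 6
6 →τ 2 →σ 1

σ∘τ = [4 2 5 3 6 1]


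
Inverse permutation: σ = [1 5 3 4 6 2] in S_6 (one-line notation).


To find σ⁻¹, swap domain and range:
σ(1) = 1 → σ⁻¹(1) = 1
σ(2) = 5 → σ⁻¹(5) = 2
σ(3) = 3 → σ⁻¹(3) = 3
σ(4) = 4 → σ⁻¹(4) = 4
σ(5) = 6 → σ⁻¹(6) = 5
σ(6) = 2 → σ⁻¹(2) = 6

σ⁻¹ = [1 6 3 4 2 5]


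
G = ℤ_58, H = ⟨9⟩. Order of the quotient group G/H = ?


|⟨9⟩| = n / gcd(9, 58) = 58 / 1 = 58
H is normal (ℤ_58 is abelian).
|G/H| = |G| / |H| = 58 / 58 = 1

|G/H| = 1


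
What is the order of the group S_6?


|S_n| = n! (number of permutations of n symbols)
|S_6| = 6! = 720

|S_6| = 720


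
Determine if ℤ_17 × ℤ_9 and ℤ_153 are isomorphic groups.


Comparing ℤ_17 × ℤ_9 and ℤ_153:
gcd(17,9) = 1, so ℤ_17 × ℤ_9 ≅ ℤ_153 (CRT)

Yes, ℤ_17 × ℤ_9 ≅ ℤ_153


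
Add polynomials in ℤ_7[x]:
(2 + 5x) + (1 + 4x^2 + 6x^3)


Add coefficients mod 7:
x^0: 2 + 1 = 3 (mod 7)
x^1: 5 + 0 = 5 (mod 7)
x^2: 0 + 4 = 4 (mod 7)
x^3: 0 + 6 = 6 (mod 7)
Result: 3 + 5x + 4x^2 + 6x^3

f + g = 3 + 5x + 4x^2 + 6x^3


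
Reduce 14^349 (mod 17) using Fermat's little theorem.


Fermat's little theorem: if p is prime and gcd(a,p)=1, then a^(p-1) ≡ 1 (mod p)
p = 17 is prime, gcd(14,17) = 1
Reduce exponent: 349 mod 16 = 13
So 14^349 ≡ 14^13 (mod 17)
14^13 mod 17 = 5

14^349 ≡ 5 (mod 17)


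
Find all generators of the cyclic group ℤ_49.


g generates ℤ_n iff gcd(g,n) = 1
Prime factors of 49: 7
Generators are g ∈ {1,...,48} not divisible by any of these primes.
Generators: {1, 2, 3, 4, 5, 6, 8, 9, 10, 11, 12, 13, 15, 16, 17, 18, 19, 20, 22, 23, 24, 25, 26, 27, 29, 30, 31, 32, 33, 34, 36, 37, 38, 39, 40, 41, 43, 44, 45, 46, 47, 48}
Number of generators = φ(49) = 42

Generators of ℤ_49 = {1, 2, 3, 4, 5, 6, 8, 9, 10, 11, 12, 13, 15, 16, 17, 18, 19, 20, 22, 23, 24, 25, 26, 27, 29, 30, 31, 32, 33, 34, 36, 37, 38, 39, 40, 41, 43, 44, 45, 46, 47, 48}


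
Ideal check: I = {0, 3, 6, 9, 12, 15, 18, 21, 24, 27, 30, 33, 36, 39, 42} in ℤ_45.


Check ideal conditions for I = {0, 3, 6, 9, 12, 15, 18, 21, 24, 27, 30, 33, 36, 39, 42} in ℤ_45:
(1) I is an additive subgroup? Yes
(2) For r ∈ ℤ_45 and a ∈ I: r·a ∈ I? Yes

Yes, I is an ideal of ℤ_45


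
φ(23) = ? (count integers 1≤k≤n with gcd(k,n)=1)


φ(n) = count of k ∈ {1,...,n} with gcd(k,n)=1
Coprimes to 23: {1, 2, 3, 4, 5, 6, 7, 8, 9, 10, 11, 12, 13, 14, 15, 16, 17, 18, 19, 20, 21, 22}
Count: 22

φ(23) = 22


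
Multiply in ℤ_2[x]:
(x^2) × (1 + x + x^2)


Expand and collect like terms; reduce coefficients mod 2:
x^0: 0·1 = 0 ≡ 0 (mod 2)
x^1: 0·1 + 0·1 = 0 ≡ 0 (mod 2)
x^2: 0·1 + 0·1 + 1·1 = 1 ≡ 1 (mod 2)
x^3: 0·1 + 1·1 = 1 ≡ 1 (mod 2)
x^4: 1·1 = 1 ≡ 1 (mod 2)
Result: x^2 + x^3 + x^4

f · g = x^2 + x^3 + x^4


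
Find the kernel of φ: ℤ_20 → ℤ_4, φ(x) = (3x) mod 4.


Kernel = preimage of identity
ker(φ) = {x ∈ ℤ_20 : 3x ≡ 0 (mod 4)}. Since 4 | 20, φ is well-defined. The kernel is the cyclic subgroup ⟨4⟩ of ℤ_20 (order 5), i.e. {0, 4, 8, 12, 16}

ker(φ) = {0, 4, 8, 12, 16}


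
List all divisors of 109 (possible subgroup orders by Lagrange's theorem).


Lagrange's theorem: |H| divides |G|
|G| = 109
Divisors of 109: 1, 109

Possible subgroup orders: {1, 109}


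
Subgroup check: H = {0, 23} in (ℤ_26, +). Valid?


Subgroup test for H = {0, 23} in (ℤ_26, +):
(1) 0 ∈ H? Yes
(2) Closure: for all a,b ∈ H, (a+b) mod 26 ∈ H? No  [counterexample: 23 + 23 = 20 ∉ H]
(3) Inverses: for all a ∈ H, -a mod 26 ∈ H? No

No, H is not a subgroup of ℤ_26


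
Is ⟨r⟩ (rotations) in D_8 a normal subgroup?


H = ⟨r⟩ (rotations) in D_8
The rotation subgroup ⟨r⟩ has index 2 in D_8, so it is normal

Yes, normal subgroup


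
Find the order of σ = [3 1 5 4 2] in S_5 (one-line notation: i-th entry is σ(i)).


Cycle decomposition: (1 3 5 2)
Cycle lengths: 4
Order = lcm(4) = 4

ord(σ) = 4


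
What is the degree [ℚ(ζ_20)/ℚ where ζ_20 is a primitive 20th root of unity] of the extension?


[ℚ(ζ_n):ℚ] = deg Φ_n(x) = φ(n). Here φ(20) = 8

[ℚ(ζ_20)/ℚ where ζ_20 is a primitive 20th root of unity] = 8


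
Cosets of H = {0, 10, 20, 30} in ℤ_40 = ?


H = {0, 10, 20, 30}, |H| = 4
Number of cosets = |G|/|H| = 40/4 = 10
0 + H = {0, 10, 20, 30}
1 + H = {1, 11, 21, 31}
2 + H = {2, 12, 22, 32}
3 + H = {3, 13, 23, 33}
4 + H = {4, 14, 24, 34}
5 + H = {5, 15, 25, 35}
6 + H = {6, 16, 26, 36}
7 + H = {7, 17, 27, 37}
8 + H = {8, 18, 28, 38}
9 + H = {9, 19, 29, 39}

Cosets: 0+H={0,10,20,30}; 1+H={1,11,21,31}; 2+H={2,12,22,32}; 3+H={3,13,23,33}; 4+H={4,14,24,34}; 5+H={5,15,25,35}; 6+H={6,16,26,36}; 7+H={7,17,27,37}; 8+H={8,18,28,38}; 9+H={9,19,29,39}


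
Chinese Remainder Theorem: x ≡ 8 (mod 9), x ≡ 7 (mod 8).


m₁ = 9, m₂ = 8, gcd = 1, so CRT applies. M = m₁·m₂ = 72
Let M₁ = M/m₁ = 8, M₂ = M/m₂ = 9
Find y₁ ≡ M₁⁻¹ (mod m₁): 8⁻¹ ≡ 8 (mod 9)
Find y₂ ≡ M₂⁻¹ (mod m₂): 9⁻¹ ≡ 1 (mod 8)
x = a₁·M₁·y₁ + a₂·M₂·y₂ = 8·8·8 + 7·9·1 = 575
Reduce mod 72: x ≡ 71
Check: 71 mod 9 = 8 ✓, 71 mod 8 = 7 ✓

x ≡ 71 (mod 72)


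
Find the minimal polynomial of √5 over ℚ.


√5 satisfies x² - 5 = 0, irreducible over ℚ since 5 is squarefree

Minimal polynomial: x² - 5


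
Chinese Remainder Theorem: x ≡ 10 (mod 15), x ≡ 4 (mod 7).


m₁ = 15, m₂ = 7, gcd = 1, so CRT applies. M = m₁·m₂ = 105
Let M₁ = M/m₁ = 7, M₂ = M/m₂ = 15
Find y₁ ≡ M₁⁻¹ (mod m₁): 7⁻¹ ≡ 13 (mod 15)
Find y₂ ≡ M₂⁻¹ (mod m₂): 15⁻¹ ≡ 1 (mod 7)
x = a₁·M₁·y₁ + a₂·M₂·y₂ = 10·7·13 + 4·15·1 = 970
Reduce mod 105: x ≡ 25
Check: 25 mod 15 = 10 ✓, 25 mod 7 = 4 ✓

x ≡ 25 (mod 105)


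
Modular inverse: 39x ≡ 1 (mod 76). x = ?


Use the extended Euclidean algorithm to write 1 = 39·s + 76·t; then s mod 76 is the inverse.
Euclidean algorithm:
  39 = 0·76 + 39
  76 = 1·39 + 37
  39 = 1·37 + 2
  37 = 18·2 + 1
  2 = 2·1 + 0
gcd(39,76) = 1
Back-substitution gives: 39·(-37) + 76·(19) = 1
So 39⁻¹ ≡ -37 ≡ 39 (mod 76)
Check: 39 × 39 = 1521 ≡ 1 (mod 76) ✓

39⁻¹ ≡ 39 (mod 76)


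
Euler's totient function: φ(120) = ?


Factor n: 120 = 2^3 × 3 × 5
φ(n) = n · ∏(1 - 1/p) over distinct primes p | n
φ(120) = 120 · (1 - 1/2) · (1 - 1/3) · (1 - 1/5) = 32

φ(120) = 32


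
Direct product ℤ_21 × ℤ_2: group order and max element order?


|ℤ_21 × ℤ_2| = 21 × 2 = 42
Max element order = lcm(21,2) = 42
Cyclic? Yes (gcd=1)

|ℤ_21×ℤ_2| = 42, max element order = 42


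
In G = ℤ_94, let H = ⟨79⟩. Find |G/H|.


|⟨79⟩| = n / gcd(79, 94) = 94 / 1 = 94
H is normal (ℤ_94 is abelian).
|G/H| = |G| / |H| = 94 / 94 = 1

|G/H| = 1


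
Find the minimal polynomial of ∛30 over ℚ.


∛30 satisfies x³ - 30 = 0, irreducible over ℚ (no rational root; 30 is not a perfect cube)

Minimal polynomial: x³ - 30


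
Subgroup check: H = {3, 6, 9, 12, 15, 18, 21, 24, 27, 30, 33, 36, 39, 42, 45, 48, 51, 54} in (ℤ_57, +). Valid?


Subgroup test for H = {3, 6, 9, 12, 15, 18, 21, 24, 27, 30, 33, 36, 39, 42, 45, 48, 51, 54} in (ℤ_57, +):
(1) 0 ∈ H? No
(2) Closure: for all a,b ∈ H, (a+b) mod 57 ∈ H? No  [counterexample: 3 + 54 = 0 ∉ H]
(3) Inverses: for all a ∈ H, -a mod 57 ∈ H? Yes

No, H is not a subgroup of ℤ_57


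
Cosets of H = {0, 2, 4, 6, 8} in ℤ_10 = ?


H = {0, 2, 4, 6, 8}, |H| = 5
Number of cosets = |G|/|H| = 10/5 = 2
0 + H = {0, 2, 4, 6, 8}
1 + H = {1, 3, 5, 7, 9}

Cosets: 0+H={0,2,4,6,8}; 1+H={1,3,5,7,9}


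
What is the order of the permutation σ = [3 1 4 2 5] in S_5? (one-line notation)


Cycle decomposition: (1 3 4 2)
Cycle lengths: 4
Order = lcm(4) = 4

ord(σ) = 4


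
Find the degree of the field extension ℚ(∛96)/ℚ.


∛96 has minimal polynomial x³ - 96 (irreducible over ℚ since 96 is not a perfect cube)

[ℚ(∛96)/ℚ] = 3


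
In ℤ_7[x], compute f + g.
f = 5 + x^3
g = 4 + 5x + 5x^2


Add coefficients mod 7:
x^0: 5 + 4 = 2 (mod 7)
x^1: 0 + 5 = 5 (mod 7)
x^2: 0 + 5 = 5 (mod 7)
x^3: 1 + 0 = 1 (mod 7)
Result: 2 + 5x + 5x^2 + x^3

f + g = 2 + 5x + 5x^2 + x^3


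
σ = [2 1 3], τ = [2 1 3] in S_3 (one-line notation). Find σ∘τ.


σ∘τ: apply τ first, then σ
1 →τ 2 →σ 1
2 →τ 1 →σ 2
3 →τ 3 →σ 3

σ∘τ = [1 2 3]


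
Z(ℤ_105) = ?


Z(G) = {g ∈ G | gx = xg for all x ∈ G}
ℤ_105 is abelian, so Z(G) = G

Z(ℤ_105) = ℤ_105


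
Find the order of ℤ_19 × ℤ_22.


|A × B| = |A| · |B|
|ℤ_19 × ℤ_22| = 19 × 22 = 418

|ℤ_19 × ℤ_22| = 418


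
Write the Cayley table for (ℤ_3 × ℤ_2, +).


Elements: {(0,0), (0,1), (1,0), (1,1), (2,0), (2,1)}
Operation: componentwise addition mod (3, 2)
Entry (a, b) = ((a₁+b₁) mod 3, (a₂+b₂) mod 2)

Cayley table:
      | (0,0) | (0,1) | (1,0) | (1,1) | (2,0) | (2,1)
(0,0) | (0,0) | (0,1) | (1,0) | (1,1) | (2,0) | (2,1)
(0,1) | (0,1) | (0,0) | (1,1) | (1,0) | (2,1) | (2,0)
(1,0) | (1,0) | (1,1) | (2,0) | (2,1) | (0,0) | (0,1)
(1,1) | (1,1) | (1,0) | (2,1) | (2,0) | (0,1) | (0,0)
(2,0) | (2,0) | (2,1) | (0,0) | (0,1) | (1,0) | (1,1)
(2,1) | (2,1) | (2,0) | (0,1) | (0,0) | (1,1) | (1,0)


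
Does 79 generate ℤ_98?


g generates ℤ_n iff gcd(g, n) = 1
gcd(79, 98) = 1
Since gcd = 1, 79 is a generator.

Yes, 79 generates ℤ_98


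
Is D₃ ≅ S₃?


Comparing D₃ and S₃:
Both are the unique non-abelian group of order 6

Yes, D₃ ≅ S₃


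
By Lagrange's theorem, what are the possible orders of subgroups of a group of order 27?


Lagrange's theorem: |H| divides |G|
|G| = 27
Divisors of 27: 1, 3, 9, 27

Possible subgroup orders: {1, 3, 9, 27}


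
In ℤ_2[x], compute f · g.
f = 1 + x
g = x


Expand and collect like terms; reduce coefficients mod 2:
x^0: 1·0 = 0 ≡ 0 (mod 2)
x^1: 1·1 + 1·0 = 1 ≡ 1 (mod 2)
x^2: 1·1 = 1 ≡ 1 (mod 2)
Result: x + x^2

f · g = x + x^2


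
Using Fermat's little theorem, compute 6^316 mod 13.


Fermat's little theorem: if p is prime and gcd(a,p)=1, then a^(p-1) ≡ 1 (mod p)
p = 13 is prime, gcd(6,13) = 1
Reduce exponent: 316 mod 12 = 4
So 6^316 ≡ 6^4 (mod 13)
6^4 mod 13 = 9

6^316 ≡ 9 (mod 13)


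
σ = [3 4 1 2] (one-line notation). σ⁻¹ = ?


To find σ⁻¹, swap domain and range:
σ(1) = 3 → σ⁻¹(3) = 1
σ(2) = 4 → σ⁻¹(4) = 2
σ(3) = 1 → σ⁻¹(1) = 3
σ(4) = 2 → σ⁻¹(2) = 4

σ⁻¹ = [3 4 1 2]


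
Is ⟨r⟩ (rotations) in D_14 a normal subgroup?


H = ⟨r⟩ (rotations) in D_14
The rotation subgroup ⟨r⟩ has index 2 in D_14, so it is normal

Yes, normal subgroup


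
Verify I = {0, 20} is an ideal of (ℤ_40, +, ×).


Check ideal conditions for I = {0, 20} in ℤ_40:
(1) I is an additive subgroup? Yes
(2) For r ∈ ℤ_40 and a ∈ I: r·a ∈ I? Yes

Yes, I is an ideal of ℤ_40


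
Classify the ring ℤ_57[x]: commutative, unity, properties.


ℤ_57 has zero divisors (3·19 ≡ 0), and these lift to constant zero divisors in ℤ_57[x]; so not an integral domain
Commutative: Yes
Integral domain: No
Has unity: Yes

ℤ_57[x]: Commutative=Yes, Unity=Yes


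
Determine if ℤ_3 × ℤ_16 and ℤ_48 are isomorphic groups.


Comparing ℤ_3 × ℤ_16 and ℤ_48:
gcd(3,16) = 1, so ℤ_3 × ℤ_16 ≅ ℤ_48 (CRT)

Yes, ℤ_3 × ℤ_16 ≅ ℤ_48


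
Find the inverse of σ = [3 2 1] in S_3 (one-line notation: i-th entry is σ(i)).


To find σ⁻¹, swap domain and range:
σ(1) = 3 → σ⁻¹(3) = 1
σ(2) = 2 → σ⁻¹(2) = 2
σ(3) = 1 → σ⁻¹(1) = 3

σ⁻¹ = [3 2 1]


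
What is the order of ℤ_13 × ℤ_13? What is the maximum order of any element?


|ℤ_13 × ℤ_13| = 13 × 13 = 169
Max element order = lcm(13,13) = 13
Cyclic? No (gcd=13)

|ℤ_13×ℤ_13| = 169, max element order = 13


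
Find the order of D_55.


|D_n| = 2n (n rotations and n reflections)
|D_55| = 2×55 = 110

|D_55| = 110


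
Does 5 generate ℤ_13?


g generates ℤ_n iff gcd(g, n) = 1
gcd(5, 13) = 1
Since gcd = 1, 5 is a generator.

Yes, 5 generates ℤ_13


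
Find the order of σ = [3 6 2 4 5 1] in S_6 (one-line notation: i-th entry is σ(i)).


Cycle decomposition: (1 3 2 6)
Cycle lengths: 4
Order = lcm(4) = 4

ord(σ) = 4


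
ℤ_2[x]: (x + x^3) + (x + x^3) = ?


Add coefficients mod 2:
x^0: 0 + 0 = 0 (mod 2)
x^1: 1 + 1 = 0 (mod 2)
x^2: 0 + 0 = 0 (mod 2)
x^3: 1 + 1 = 0 (mod 2)
Result: 0

f + g = 0


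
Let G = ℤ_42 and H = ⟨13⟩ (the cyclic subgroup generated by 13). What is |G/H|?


|⟨13⟩| = n / gcd(13, 42) = 42 / 1 = 42
H is normal (ℤ_42 is abelian).
|G/H| = |G| / |H| = 42 / 42 = 1

|G/H| = 1


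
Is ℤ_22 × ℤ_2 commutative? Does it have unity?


Direct product ring; commutative with unity (1,1); but (1,0)·(0,1) = (0,0) gives zero divisors, so not an integral domain
Commutative: Yes
Integral domain: No
Has unity: Yes

ℤ_22 × ℤ_2: Commutative=Yes, Unity=Yes


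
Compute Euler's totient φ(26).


φ(n) = count of k ∈ {1,...,n} with gcd(k,n)=1
Coprimes to 26: {1, 3, 5, 7, 9, 11, 15, 17, 19, 21, 23, 25}
Count: 12

φ(26) = 12


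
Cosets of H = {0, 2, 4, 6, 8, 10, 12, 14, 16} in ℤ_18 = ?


H = {0, 2, 4, 6, 8, 10, 12, 14, 16}, |H| = 9
Number of cosets = |G|/|H| = 18/9 = 2
0 + H = {0, 2, 4, 6, 8, 10, 12, 14, 16}
1 + H = {1, 3, 5, 7, 9, 11, 13, 15, 17}

Cosets: 0+H={0,2,4,6,8,10,12,14,16}; 1+H={1,3,5,7,9,11,13,15,17}


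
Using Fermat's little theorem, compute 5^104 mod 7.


Fermat's little theorem: if p is prime and gcd(a,p)=1, then a^(p-1) ≡ 1 (mod p)
p = 7 is prime, gcd(5,7) = 1
Reduce exponent: 104 mod 6 = 2
So 5^104 ≡ 5^2 (mod 7)
5^2 mod 7 = 4

5^104 ≡ 4 (mod 7)


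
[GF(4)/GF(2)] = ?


GF(4) = GF(2^2), so the extension degree is 2

[GF(4)/GF(2)] = 2


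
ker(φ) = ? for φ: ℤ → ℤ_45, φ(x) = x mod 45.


Kernel = preimage of identity
ker(φ) = {x ∈ ℤ : x ≡ 0 (mod 45)} = 45ℤ = {0, ±45, ±90, ...}

ker(φ) = 45ℤ


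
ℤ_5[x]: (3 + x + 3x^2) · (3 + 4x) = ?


Expand and collect like terms; reduce coefficients mod 5:
x^0: 3·3 = 9 ≡ 4 (mod 5)
x^1: 3·4 + 1·3 = 15 ≡ 0 (mod 5)
x^2: 1·4 + 3·3 = 13 ≡ 3 (mod 5)
x^3: 3·4 = 12 ≡ 2 (mod 5)
Result: 4 + 3x^2 + 2x^3

f · g = 4 + 3x^2 + 2x^3


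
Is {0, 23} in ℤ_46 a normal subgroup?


H = {0, 23} in ℤ_46
ℤ_46 is abelian; every subgroup of an abelian group is normal

Yes, normal subgroup


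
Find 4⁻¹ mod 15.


Use the extended Euclidean algorithm to write 1 = 4·s + 15·t; then s mod 15 is the inverse.
Euclidean algorithm:
  4 = 0·15 + 4
  15 = 3·4 + 3
  4 = 1·3 + 1
  3 = 3·1 + 0
gcd(4,15) = 1
Back-substitution gives: 4·(4) + 15·(-1) = 1
So 4⁻¹ ≡ 4 ≡ 4 (mod 15)
Check: 4 × 4 = 16 ≡ 1 (mod 15) ✓

4⁻¹ ≡ 4 (mod 15)


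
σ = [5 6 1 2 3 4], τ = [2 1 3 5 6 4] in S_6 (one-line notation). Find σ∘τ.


σ∘τ: apply τ first, then σ
1 →τ 2 →σ 6
2 →τ 1 →σ 5
3 →τ 3 →σ 1
4 →τ 5 →σ 3
5 →τ 6 →σ 4
6 →τ 4 →σ 2

σ∘τ = [6 5 1 3 4 2]


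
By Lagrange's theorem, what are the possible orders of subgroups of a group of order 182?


Lagrange's theorem: |H| divides |G|
|G| = 182
Divisors of 182: 1, 2, 7, 13, 14, 26, 91, 182

Possible subgroup orders: {1, 2, 7, 13, 14, 26, 91, 182}


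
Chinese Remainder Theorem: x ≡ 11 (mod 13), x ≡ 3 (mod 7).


m₁ = 13, m₂ = 7, gcd = 1, so CRT applies. M = m₁·m₂ = 91
Let M₁ = M/m₁ = 7, M₂ = M/m₂ = 13
Find y₁ ≡ M₁⁻¹ (mod m₁): 7⁻¹ ≡ 2 (mod 13)
Find y₂ ≡ M₂⁻¹ (mod m₂): 13⁻¹ ≡ 6 (mod 7)
x = a₁·M₁·y₁ + a₂·M₂·y₂ = 11·7·2 + 3·13·6 = 388
Reduce mod 91: x ≡ 24
Check: 24 mod 13 = 11 ✓, 24 mod 7 = 3 ✓

x ≡ 24 (mod 91)


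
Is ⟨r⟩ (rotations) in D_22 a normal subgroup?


H = ⟨r⟩ (rotations) in D_22
The rotation subgroup ⟨r⟩ has index 2 in D_22, so it is normal

Yes, normal subgroup


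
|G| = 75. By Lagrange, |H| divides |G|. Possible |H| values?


Lagrange's theorem: |H| divides |G|
|G| = 75
Divisors of 75: 1, 3, 5, 15, 25, 75

Possible subgroup orders: {1, 3, 5, 15, 25, 75}


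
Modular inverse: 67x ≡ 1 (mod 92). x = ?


Use the extended Euclidean algorithm to write 1 = 67·s + 92·t; then s mod 92 is the inverse.
Euclidean algorithm:
  67 = 0·92 + 67
  92 = 1·67 + 25
  67 = 2·25 + 17
  25 = 1·17 + 8
  17 = 2·8 + 1
  8 = 8·1 + 0
gcd(67,92) = 1
Back-substitution gives: 67·(11) + 92·(-8) = 1
So 67⁻¹ ≡ 11 ≡ 11 (mod 92)
Check: 67 × 11 = 737 ≡ 1 (mod 92) ✓

67⁻¹ ≡ 11 (mod 92)


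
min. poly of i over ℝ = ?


i satisfies x² + 1 = 0, irreducible over ℝ

Minimal polynomial: x² + 1


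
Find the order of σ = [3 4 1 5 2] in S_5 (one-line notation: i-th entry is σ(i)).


Cycle decomposition: (1 3) (2 4 5)
Cycle lengths: 2, 3
Order = lcm(2, 3) = 6

ord(σ) = 6


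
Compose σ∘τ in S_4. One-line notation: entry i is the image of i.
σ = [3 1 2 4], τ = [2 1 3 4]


σ∘τ: apply τ first, then σ
1 →τ 2 →σ 1
2 →τ 1 →σ 3
3 →τ 3 →σ 2
4 →τ 4 →σ 4

σ∘τ = [1 3 2 4]


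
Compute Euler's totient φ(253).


Factor n: 253 = 11 × 23
φ(n) = n · ∏(1 - 1/p) over distinct primes p | n
φ(253) = 253 · (1 - 1/11) · (1 - 1/23) = 220

φ(253) = 220


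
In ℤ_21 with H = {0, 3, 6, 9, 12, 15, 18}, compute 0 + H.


0 + H = {0 + h (mod 21) : h ∈ H}
0+0=0, 0+3=3, 0+6=6, 0+9=9, 0+12=12, 0+15=15, 0+18=18

0 + H = {0, 3, 6, 9, 12, 15, 18}


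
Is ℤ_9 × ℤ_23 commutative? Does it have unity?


Direct product ring; commutative with unity (1,1); but (1,0)·(0,1) = (0,0) gives zero divisors, so not an integral domain
Commutative: Yes
Integral domain: No
Has unity: Yes

ℤ_9 × ℤ_23: Commutative=Yes, Unity=Yes


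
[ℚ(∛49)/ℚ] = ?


∛49 has minimal polynomial x³ - 49 (irreducible over ℚ since 49 is not a perfect cube)

[ℚ(∛49)/ℚ] = 3


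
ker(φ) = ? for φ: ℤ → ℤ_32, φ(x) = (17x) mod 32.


Kernel = preimage of identity
ker(φ) = {x ∈ ℤ : 17x ≡ 0 (mod 32)}. gcd(17,32) = 1, so 17x ≡ 0 (mod 32) ⟺ x ≡ 0 (mod 32/1 = 32). Hence ker(φ) = 32ℤ

ker(φ) = 32ℤ


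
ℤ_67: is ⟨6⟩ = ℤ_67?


g generates ℤ_n iff gcd(g, n) = 1
gcd(6, 67) = 1
Since gcd = 1, 6 is a generator.

Yes, 6 generates ℤ_67


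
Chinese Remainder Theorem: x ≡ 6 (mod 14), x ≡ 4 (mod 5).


m₁ = 14, m₂ = 5, gcd = 1, so CRT applies. M = m₁·m₂ = 70
Let M₁ = M/m₁ = 5, M₂ = M/m₂ = 14
Find y₁ ≡ M₁⁻¹ (mod m₁): 5⁻¹ ≡ 3 (mod 14)
Find y₂ ≡ M₂⁻¹ (mod m₂): 14⁻¹ ≡ 4 (mod 5)
x = a₁·M₁·y₁ + a₂·M₂·y₂ = 6·5·3 + 4·14·4 = 314
Reduce mod 70: x ≡ 34
Check: 34 mod 14 = 6 ✓, 34 mod 5 = 4 ✓

x ≡ 34 (mod 70)


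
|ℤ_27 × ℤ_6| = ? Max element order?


|ℤ_27 × ℤ_6| = 27 × 6 = 162
Max element order = lcm(27,6) = 54
Cyclic? No (gcd=3)

|ℤ_27×ℤ_6| = 162, max element order = 54


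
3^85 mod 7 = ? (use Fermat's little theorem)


Fermat's little theorem: if p is prime and gcd(a,p)=1, then a^(p-1) ≡ 1 (mod p)
p = 7 is prime, gcd(3,7) = 1
Reduce exponent: 85 mod 6 = 1
So 3^85 ≡ 3^1 (mod 7)
3^1 mod 7 = 3

3^85 ≡ 3 (mod 7)


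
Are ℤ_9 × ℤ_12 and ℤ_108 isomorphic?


Comparing ℤ_9 × ℤ_12 and ℤ_108:
gcd(9,12) = 3 ≠ 1. Max element order in ℤ_9×ℤ_12 is lcm(9,12) = 36 < 108, so it has no element of order 108

No, ℤ_9 × ℤ_12 ≇ ℤ_108


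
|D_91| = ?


|D_n| = 2n (n rotations and n reflections)
|D_91| = 2×91 = 182

|D_91| = 182


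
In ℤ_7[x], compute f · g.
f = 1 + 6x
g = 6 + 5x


Expand and collect like terms; reduce coefficients mod 7:
x^0: 1·6 = 6 ≡ 6 (mod 7)
x^1: 1·5 + 6·6 = 41 ≡ 6 (mod 7)
x^2: 6·5 = 30 ≡ 2 (mod 7)
Result: 6 + 6x + 2x^2

f · g = 6 + 6x + 2x^2


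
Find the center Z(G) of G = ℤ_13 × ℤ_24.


Z(G) = {g ∈ G | gx = xg for all x ∈ G}
Direct product of abelian groups is abelian, so Z(G) = G

Z(ℤ_13 × ℤ_24) = ℤ_13 × ℤ_24


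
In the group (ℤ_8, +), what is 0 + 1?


Operation: addition mod 8
0 + 1 = (a + b) mod 8 with a = 0, b = 1

0 + 1 = 1


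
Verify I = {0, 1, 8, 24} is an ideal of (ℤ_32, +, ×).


Check ideal conditions for I = {0, 1, 8, 24} in ℤ_32:
(1) I is an additive subgroup? No
(2) For r ∈ ℤ_32 and a ∈ I: r·a ∈ I? No  [counterexample: r=2, a=1, r·a mod 32 = 2 ∉ I]

No, I is not an ideal of ℤ_32


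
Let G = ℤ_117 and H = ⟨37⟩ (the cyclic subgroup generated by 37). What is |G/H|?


|⟨37⟩| = n / gcd(37, 117) = 117 / 1 = 117
H is normal (ℤ_117 is abelian).
|G/H| = |G| / |H| = 117 / 117 = 1

|G/H| = 1


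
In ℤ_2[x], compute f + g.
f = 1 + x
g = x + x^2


Add coefficients mod 2:
x^0: 1 + 0 = 1 (mod 2)
x^1: 1 + 1 = 0 (mod 2)
x^2: 0 + 1 = 1 (mod 2)
Result: 1 + x^2

f + g = 1 + x^2


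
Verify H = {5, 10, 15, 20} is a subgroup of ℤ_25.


Subgroup test for H = {5, 10, 15, 20} in (ℤ_25, +):
(1) 0 ∈ H? No
(2) Closure: for all a,b ∈ H, (a+b) mod 25 ∈ H? No  [counterexample: 5 + 20 = 0 ∉ H]
(3) Inverses: for all a ∈ H, -a mod 25 ∈ H? Yes

No, H is not a subgroup of ℤ_25


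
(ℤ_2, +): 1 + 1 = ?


Operation: addition mod 2
1 + 1 = (a + b) mod 2 with a = 1, b = 1

1 + 1 = 0


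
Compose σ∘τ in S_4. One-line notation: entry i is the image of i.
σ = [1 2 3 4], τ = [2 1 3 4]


σ∘τ: apply τ first, then σ
1 →τ 2 →σ 2
2 →τ 1 →σ 1
3 →τ 3 →σ 3
4 →τ 4 →σ 4

σ∘τ = [2 1 3 4]


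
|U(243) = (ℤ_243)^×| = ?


U(n) is the group of units mod n; |U(n)| = φ(n)
|U(243)| = φ(243) = 162

|U(243) = (ℤ_243)^×| = 162


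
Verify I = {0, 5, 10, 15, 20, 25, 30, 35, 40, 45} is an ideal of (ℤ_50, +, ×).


Check ideal conditions for I = {0, 5, 10, 15, 20, 25, 30, 35, 40, 45} in ℤ_50:
(1) I is an additive subgroup? Yes
(2) For r ∈ ℤ_50 and a ∈ I: r·a ∈ I? Yes

Yes, I is an ideal of ℤ_50


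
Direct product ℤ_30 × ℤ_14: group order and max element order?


|ℤ_30 × ℤ_14| = 30 × 14 = 420
Max element order = lcm(30,14) = 210
Cyclic? No (gcd=2)

|ℤ_30×ℤ_14| = 420, max element order = 210


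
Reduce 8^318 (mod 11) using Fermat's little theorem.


Fermat's little theorem: if p is prime and gcd(a,p)=1, then a^(p-1) ≡ 1 (mod p)
p = 11 is prime, gcd(8,11) = 1
Reduce exponent: 318 mod 10 = 8
So 8^318 ≡ 8^8 (mod 11)
8^8 mod 11 = 5

8^318 ≡ 5 (mod 11)


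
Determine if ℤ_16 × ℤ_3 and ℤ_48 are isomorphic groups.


Comparing ℤ_16 × ℤ_3 and ℤ_48:
gcd(16,3) = 1, so ℤ_16 × ℤ_3 ≅ ℤ_48 (CRT)

Yes, ℤ_16 × ℤ_3 ≅ ℤ_48


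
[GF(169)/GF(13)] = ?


GF(169) = GF(13^2), so the extension degree is 2

[GF(169)/GF(13)] = 2


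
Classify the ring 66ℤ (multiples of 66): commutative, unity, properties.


66ℤ is a commutative ring under +,× but has no multiplicative identity (1 ∉ 66ℤ); it has no zero divisors, but without unity it is not an integral domain
Commutative: Yes
Integral domain: No
Has unity: No

66ℤ (multiples of 66): Commutative=Yes, Unity=No


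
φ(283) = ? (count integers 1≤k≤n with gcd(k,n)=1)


Factor n: 283 = 283
φ(n) = n · ∏(1 - 1/p) over distinct primes p | n
φ(283) = 283 · (1 - 1/283) = 282

φ(283) = 282


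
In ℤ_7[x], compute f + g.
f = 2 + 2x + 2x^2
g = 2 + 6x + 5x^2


Add coefficients mod 7:
x^0: 2 + 2 = 4 (mod 7)
x^1: 2 + 6 = 1 (mod 7)
x^2: 2 + 5 = 0 (mod 7)
Result: 4 + x

f + g = 4 + x


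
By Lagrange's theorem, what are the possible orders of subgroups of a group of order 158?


Lagrange's theorem: |H| divides |G|
|G| = 158
Divisors of 158: 1, 2, 79, 158

Possible subgroup orders: {1, 2, 79, 158}


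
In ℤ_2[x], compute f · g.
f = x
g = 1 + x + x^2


Expand and collect like terms; reduce coefficients mod 2:
x^0: 0·1 = 0 ≡ 0 (mod 2)
x^1: 0·1 + 1·1 = 1 ≡ 1 (mod 2)
x^2: 0·1 + 1·1 = 1 ≡ 1 (mod 2)
x^3: 1·1 = 1 ≡ 1 (mod 2)
Result: x + x^2 + x^3

f · g = x + x^2 + x^3


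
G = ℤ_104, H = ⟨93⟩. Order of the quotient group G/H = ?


|⟨93⟩| = n / gcd(93, 104) = 104 / 1 = 104
H is normal (ℤ_104 is abelian).
|G/H| = |G| / |H| = 104 / 104 = 1

|G/H| = 1


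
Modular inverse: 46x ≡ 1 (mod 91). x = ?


Use the extended Euclidean algorithm to write 1 = 46·s + 91·t; then s mod 91 is the inverse.
Euclidean algorithm:
  46 = 0·91 + 46
  91 = 1·46 + 45
  46 = 1·45 + 1
  45 = 45·1 + 0
gcd(46,91) = 1
Back-substitution gives: 46·(2) + 91·(-1) = 1
So 46⁻¹ ≡ 2 ≡ 2 (mod 91)
Check: 46 × 2 = 92 ≡ 1 (mod 91) ✓

46⁻¹ ≡ 2 (mod 91)


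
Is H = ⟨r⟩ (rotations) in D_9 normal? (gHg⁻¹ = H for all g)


H = ⟨r⟩ (rotations) in D_9
The rotation subgroup ⟨r⟩ has index 2 in D_9, so it is normal

Yes, normal subgroup


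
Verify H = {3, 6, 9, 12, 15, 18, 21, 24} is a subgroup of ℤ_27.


Subgroup test for H = {3, 6, 9, 12, 15, 18, 21, 24} in (ℤ_27, +):
(1) 0 ∈ H? No
(2) Closure: for all a,b ∈ H, (a+b) mod 27 ∈ H? No  [counterexample: 3 + 24 = 0 ∉ H]
(3) Inverses: for all a ∈ H, -a mod 27 ∈ H? Yes

No, H is not a subgroup of ℤ_27


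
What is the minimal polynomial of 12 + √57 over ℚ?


Let α = 12 + √57. Then α - 12 = √57, so (α - 12)² = 57, giving α² - 24α + 87 = 0. Degree 2 and α ∉ ℚ, so this is the minimal polynomial.

Minimal polynomial: x² - 24x + 87


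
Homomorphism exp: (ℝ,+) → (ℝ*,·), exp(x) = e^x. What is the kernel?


Kernel = preimage of identity
ker(exp) = {x ∈ ℝ | e^x = 1} = {0}

ker(exp) = {0}


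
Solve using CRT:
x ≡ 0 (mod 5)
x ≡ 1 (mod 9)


m₁ = 5, m₂ = 9, gcd = 1, so CRT applies. M = m₁·m₂ = 45
Let M₁ = M/m₁ = 9, M₂ = M/m₂ = 5
Find y₁ ≡ M₁⁻¹ (mod m₁): 9⁻¹ ≡ 4 (mod 5)
Find y₂ ≡ M₂⁻¹ (mod m₂): 5⁻¹ ≡ 2 (mod 9)
x = a₁·M₁·y₁ + a₂·M₂·y₂ = 0·9·4 + 1·5·2 = 10
Reduce mod 45: x ≡ 10
Check: 10 mod 5 = 0 ✓, 10 mod 9 = 1 ✓

x ≡ 10 (mod 45)


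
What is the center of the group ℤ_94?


Z(G) = {g ∈ G | gx = xg for all x ∈ G}
ℤ_94 is abelian, so Z(G) = G

Z(ℤ_94) = ℤ_94


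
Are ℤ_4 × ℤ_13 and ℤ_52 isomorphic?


Comparing ℤ_4 × ℤ_13 and ℤ_52:
gcd(4,13) = 1, so ℤ_4 × ℤ_13 ≅ ℤ_52 (CRT)

Yes, ℤ_4 × ℤ_13 ≅ ℤ_52


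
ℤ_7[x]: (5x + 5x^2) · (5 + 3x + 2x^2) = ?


Expand and collect like terms; reduce coefficients mod 7:
x^0: 0·5 = 0 ≡ 0 (mod 7)
x^1: 0·3 + 5·5 = 25 ≡ 4 (mod 7)
x^2: 0·2 + 5·3 + 5·5 = 40 ≡ 5 (mod 7)
x^3: 5·2 + 5·3 = 25 ≡ 4 (mod 7)
x^4: 5·2 = 10 ≡ 3 (mod 7)
Result: 4x + 5x^2 + 4x^3 + 3x^4

f · g = 4x + 5x^2 + 4x^3 + 3x^4


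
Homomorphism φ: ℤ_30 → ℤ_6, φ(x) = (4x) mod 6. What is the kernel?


Kernel = preimage of identity
ker(φ) = {x ∈ ℤ_30 : 4x ≡ 0 (mod 6)}. Since 6 | 30, φ is well-defined. The kernel is the cyclic subgroup ⟨3⟩ of ℤ_30 (order 10), i.e. {0, 3, 6, 9, 12, 15, 18, 21, 24, 27}

ker(φ) = {0, 3, 6, 9, 12, 15, 18, 21, 24, 27}


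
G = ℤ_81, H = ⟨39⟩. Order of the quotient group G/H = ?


|⟨39⟩| = n / gcd(39, 81) = 81 / 3 = 27
H is normal (ℤ_81 is abelian).
|G/H| = |G| / |H| = 81 / 27 = 3

|G/H| = 3


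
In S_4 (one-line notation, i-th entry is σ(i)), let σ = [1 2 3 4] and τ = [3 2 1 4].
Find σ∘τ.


σ∘τ: apply τ first, then σ
1 →τ 3 →σ 3
2 →τ 2 →σ 2
3 →τ 1 →σ 1
4 →τ 4 →σ 4

σ∘τ = [3 2 1 4]


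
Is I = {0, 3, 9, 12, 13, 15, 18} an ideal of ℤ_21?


Check ideal conditions for I = {0, 3, 9, 12, 13, 15, 18} in ℤ_21:
(1) I is an additive subgroup? No
(2) For r ∈ ℤ_21 and a ∈ I: r·a ∈ I? No  [counterexample: r=2, a=3, r·a mod 21 = 6 ∉ I]

No, I is not an ideal of ℤ_21


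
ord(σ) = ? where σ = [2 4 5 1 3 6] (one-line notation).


Cycle decomposition: (1 2 4) (3 5)
Cycle lengths: 3, 2
Order = lcm(3, 2) = 6

ord(σ) = 6


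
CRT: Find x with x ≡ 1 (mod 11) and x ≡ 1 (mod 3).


m₁ = 11, m₂ = 3, gcd = 1, so CRT applies. M = m₁·m₂ = 33
Let M₁ = M/m₁ = 3, M₂ = M/m₂ = 11
Find y₁ ≡ M₁⁻¹ (mod m₁): 3⁻¹ ≡ 4 (mod 11)
Find y₂ ≡ M₂⁻¹ (mod m₂): 11⁻¹ ≡ 2 (mod 3)
x = a₁·M₁·y₁ + a₂·M₂·y₂ = 1·3·4 + 1·11·2 = 34
Reduce mod 33: x ≡ 1
Check: 1 mod 11 = 1 ✓, 1 mod 3 = 1 ✓

x ≡ 1 (mod 33)


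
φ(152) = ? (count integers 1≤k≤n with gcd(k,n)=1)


Factor n: 152 = 2^3 × 19
φ(n) = n · ∏(1 - 1/p) over distinct primes p | n
φ(152) = 152 · (1 - 1/2) · (1 - 1/19) = 72

φ(152) = 72


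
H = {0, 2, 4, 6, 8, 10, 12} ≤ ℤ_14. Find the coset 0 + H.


0 + H = {0 + h (mod 14) : h ∈ H}
0+0=0, 0+2=2, 0+4=4, 0+6=6, 0+8=8, 0+10=10, 0+12=12

0 + H = {0, 2, 4, 6, 8, 10, 12}


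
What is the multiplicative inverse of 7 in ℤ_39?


Use the extended Euclidean algorithm to write 1 = 7·s + 39·t; then s mod 39 is the inverse.
Euclidean algorithm:
  7 = 0·39 + 7
  39 = 5·7 + 4
  7 = 1·4 + 3
  4 = 1·3 + 1
  3 = 3·1 + 0
gcd(7,39) = 1
Back-substitution gives: 7·(-11) + 39·(2) = 1
So 7⁻¹ ≡ -11 ≡ 28 (mod 39)
Check: 7 × 28 = 196 ≡ 1 (mod 39) ✓

7⁻¹ ≡ 28 (mod 39)


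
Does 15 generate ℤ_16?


g generates ℤ_n iff gcd(g, n) = 1
gcd(15, 16) = 1
Since gcd = 1, 15 is a generator.

Yes, 15 generates ℤ_16


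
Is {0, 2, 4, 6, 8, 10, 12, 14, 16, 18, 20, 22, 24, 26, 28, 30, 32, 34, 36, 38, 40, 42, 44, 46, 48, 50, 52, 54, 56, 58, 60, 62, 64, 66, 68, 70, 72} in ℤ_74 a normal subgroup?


H = {0, 2, 4, 6, 8, 10, 12, 14, 16, 18, 20, 22, 24, 26, 28, 30, 32, 34, 36, 38, 40, 42, 44, 46, 48, 50, 52, 54, 56, 58, 60, 62, 64, 66, 68, 70, 72} in ℤ_74
ℤ_74 is abelian; every subgroup of an abelian group is normal

Yes, normal subgroup


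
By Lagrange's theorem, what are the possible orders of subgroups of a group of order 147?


Lagrange's theorem: |H| divides |G|
|G| = 147
Divisors of 147: 1, 3, 7, 21, 49, 147

Possible subgroup orders: {1, 3, 7, 21, 49, 147}


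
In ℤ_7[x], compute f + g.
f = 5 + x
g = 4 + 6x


Add coefficients mod 7:
x^0: 5 + 4 = 2 (mod 7)
x^1: 1 + 6 = 0 (mod 7)
Result: 2

f + g = 2


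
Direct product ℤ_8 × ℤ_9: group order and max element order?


|ℤ_8 × ℤ_9| = 8 × 9 = 72
Max element order = lcm(8,9) = 72
Cyclic? Yes (gcd=1)

|ℤ_8×ℤ_9| = 72, max element order = 72


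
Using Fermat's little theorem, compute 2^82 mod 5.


Fermat's little theorem: if p is prime and gcd(a,p)=1, then a^(p-1) ≡ 1 (mod p)
p = 5 is prime, gcd(2,5) = 1
Reduce exponent: 82 mod 4 = 2
So 2^82 ≡ 2^2 (mod 5)
2^2 mod 5 = 4

2^82 ≡ 4 (mod 5)


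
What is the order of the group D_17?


|D_n| = 2n (n rotations and n reflections)
|D_17| = 2×17 = 34

|D_17| = 34


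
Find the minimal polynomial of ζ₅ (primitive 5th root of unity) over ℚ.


ζ₅ is a root of Φ₅(x) = x⁴ + x³ + x² + x + 1, irreducible over ℚ

Minimal polynomial: x⁴ + x³ + x² + x + 1


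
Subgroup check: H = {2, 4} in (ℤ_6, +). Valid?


Subgroup test for H = {2, 4} in (ℤ_6, +):
(1) 0 ∈ H? No
(2) Closure: for all a,b ∈ H, (a+b) mod 6 ∈ H? No  [counterexample: 2 + 4 = 0 ∉ H]
(3) Inverses: for all a ∈ H, -a mod 6 ∈ H? Yes

No, H is not a subgroup of ℤ_6


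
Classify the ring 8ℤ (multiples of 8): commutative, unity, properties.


8ℤ is a commutative ring under +,× but has no multiplicative identity (1 ∉ 8ℤ); it has no zero divisors, but without unity it is not an integral domain
Commutative: Yes
Integral domain: No
Has unity: No

8ℤ (multiples of 8): Commutative=Yes, Unity=No


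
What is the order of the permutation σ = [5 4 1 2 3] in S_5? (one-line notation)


Cycle decomposition: (1 5 3) (2 4)
Cycle lengths: 3, 2
Order = lcm(3, 2) = 6

ord(σ) = 6


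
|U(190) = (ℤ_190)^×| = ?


U(n) is the group of units mod n; |U(n)| = φ(n)
|U(190)| = φ(190) = 72

|U(190) = (ℤ_190)^×| = 72


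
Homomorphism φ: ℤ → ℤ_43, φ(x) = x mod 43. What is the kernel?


Kernel = preimage of identity
ker(φ) = {x ∈ ℤ : x ≡ 0 (mod 43)} = 43ℤ = {0, ±43, ±86, ...}

ker(φ) = 43ℤ


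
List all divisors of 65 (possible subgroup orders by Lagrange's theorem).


Lagrange's theorem: |H| divides |G|
|G| = 65
Divisors of 65: 1, 5, 13, 65

Possible subgroup orders: {1, 5, 13, 65}


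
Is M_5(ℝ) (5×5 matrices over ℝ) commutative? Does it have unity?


Matrix multiplication is non-commutative for n ≥ 2; the identity matrix I is the unity; singular matrices give zero divisors, so not an integral domain
Commutative: No
Integral domain: No
Has unity: Yes

M_5(ℝ) (5×5 matrices over ℝ): Commutative=No, Unity=Yes


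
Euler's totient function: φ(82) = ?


Factor n: 82 = 2 × 41
φ(n) = n · ∏(1 - 1/p) over distinct primes p | n
φ(82) = 82 · (1 - 1/2) · (1 - 1/41) = 40

φ(82) = 40


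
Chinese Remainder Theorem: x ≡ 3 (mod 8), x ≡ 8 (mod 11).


m₁ = 8, m₂ = 11, gcd = 1, so CRT applies. M = m₁·m₂ = 88
Let M₁ = M/m₁ = 11, M₂ = M/m₂ = 8
Find y₁ ≡ M₁⁻¹ (mod m₁): 11⁻¹ ≡ 3 (mod 8)
Find y₂ ≡ M₂⁻¹ (mod m₂): 8⁻¹ ≡ 7 (mod 11)
x = a₁·M₁·y₁ + a₂·M₂·y₂ = 3·11·3 + 8·8·7 = 547
Reduce mod 88: x ≡ 19
Check: 19 mod 8 = 3 ✓, 19 mod 11 = 8 ✓

x ≡ 19 (mod 88)


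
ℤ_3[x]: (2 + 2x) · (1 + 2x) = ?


Expand and collect like terms; reduce coefficients mod 3:
x^0: 2·1 = 2 ≡ 2 (mod 3)
x^1: 2·2 + 2·1 = 6 ≡ 0 (mod 3)
x^2: 2·2 = 4 ≡ 1 (mod 3)
Result: 2 + x^2

f · g = 2 + x^2


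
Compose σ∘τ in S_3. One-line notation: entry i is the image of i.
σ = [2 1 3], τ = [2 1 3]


σ∘τ: apply τ first, then σ
1 →τ 2 →σ 1
2 →τ 1 →σ 2
3 →τ 3 →σ 3

σ∘τ = [1 2 3]


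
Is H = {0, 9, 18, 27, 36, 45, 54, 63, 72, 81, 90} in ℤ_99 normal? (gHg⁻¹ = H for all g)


H = {0, 9, 18, 27, 36, 45, 54, 63, 72, 81, 90} in ℤ_99
ℤ_99 is abelian; every subgroup of an abelian group is normal

Yes, normal subgroup


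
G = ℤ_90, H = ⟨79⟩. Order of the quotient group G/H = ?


|⟨79⟩| = n / gcd(79, 90) = 90 / 1 = 90
H is normal (ℤ_90 is abelian).
|G/H| = |G| / |H| = 90 / 90 = 1

|G/H| = 1


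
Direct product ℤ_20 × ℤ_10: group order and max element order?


|ℤ_20 × ℤ_10| = 20 × 10 = 200
Max element order = lcm(20,10) = 20
Cyclic? No (gcd=10)

|ℤ_20×ℤ_10| = 200, max element order = 20


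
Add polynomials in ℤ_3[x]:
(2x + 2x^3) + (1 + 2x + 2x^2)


Add coefficients mod 3:
x^0: 0 + 1 = 1 (mod 3)
x^1: 2 + 2 = 1 (mod 3)
x^2: 0 + 2 = 2 (mod 3)
x^3: 2 + 0 = 2 (mod 3)
Result: 1 + x + 2x^2 + 2x^3

f + g = 1 + x + 2x^2 + 2x^3


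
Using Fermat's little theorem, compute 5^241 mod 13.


Fermat's little theorem: if p is prime and gcd(a,p)=1, then a^(p-1) ≡ 1 (mod p)
p = 13 is prime, gcd(5,13) = 1
Reduce exponent: 241 mod 12 = 1
So 5^241 ≡ 5^1 (mod 13)
5^1 mod 13 = 5

5^241 ≡ 5 (mod 13)


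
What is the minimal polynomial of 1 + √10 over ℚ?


Let α = 1 + √10. Then α - 1 = √10, so (α - 1)² = 10, giving α² - 2α - 9 = 0. Degree 2 and α ∉ ℚ, so this is the minimal polynomial.

Minimal polynomial: x² - 2x - 9


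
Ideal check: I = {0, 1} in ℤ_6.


Check ideal conditions for I = {0, 1} in ℤ_6:
(1) I is an additive subgroup? No
(2) For r ∈ ℤ_6 and a ∈ I: r·a ∈ I? No  [counterexample: r=2, a=1, r·a mod 6 = 2 ∉ I]

No, I is not an ideal of ℤ_6


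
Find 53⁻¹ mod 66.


Use the extended Euclidean algorithm to write 1 = 53·s + 66·t; then s mod 66 is the inverse.
Euclidean algorithm:
  53 = 0·66 + 53
  66 = 1·53 + 13
  53 = 4·13 + 1
  13 = 13·1 + 0
gcd(53,66) = 1
Back-substitution gives: 53·(5) + 66·(-4) = 1
So 53⁻¹ ≡ 5 ≡ 5 (mod 66)
Check: 53 × 5 = 265 ≡ 1 (mod 66) ✓

53⁻¹ ≡ 5 (mod 66)


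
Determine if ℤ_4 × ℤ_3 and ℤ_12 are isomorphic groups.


Comparing ℤ_4 × ℤ_3 and ℤ_12:
gcd(4,3) = 1, so ℤ_4 × ℤ_3 ≅ ℤ_12 (CRT)

Yes, ℤ_4 × ℤ_3 ≅ ℤ_12


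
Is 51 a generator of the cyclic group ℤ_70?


g generates ℤ_n iff gcd(g, n) = 1
gcd(51, 70) = 1
Since gcd = 1, 51 is a generator.

Yes, 51 generates ℤ_70


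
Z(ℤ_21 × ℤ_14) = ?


Z(G) = {g ∈ G | gx = xg for all x ∈ G}
Direct product of abelian groups is abelian, so Z(G) = G

Z(ℤ_21 × ℤ_14) = ℤ_21 × ℤ_14


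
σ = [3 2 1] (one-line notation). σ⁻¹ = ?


To find σ⁻¹, swap domain and range:
σ(1) = 3 → σ⁻¹(3) = 1
σ(2) = 2 → σ⁻¹(2) = 2
σ(3) = 1 → σ⁻¹(1) = 3

σ⁻¹ = [3 2 1]


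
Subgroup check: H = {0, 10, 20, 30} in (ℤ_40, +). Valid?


Subgroup test for H = {0, 10, 20, 30} in (ℤ_40, +):
(1) 0 ∈ H? Yes
(2) Closure: for all a,b ∈ H, (a+b) mod 40 ∈ H? Yes
(3) Inverses: for all a ∈ H, -a mod 40 ∈ H? Yes

Yes, H is a subgroup of ℤ_40


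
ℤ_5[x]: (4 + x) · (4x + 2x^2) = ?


Expand and collect like terms; reduce coefficients mod 5:
x^0: 4·0 = 0 ≡ 0 (mod 5)
x^1: 4·4 + 1·0 = 16 ≡ 1 (mod 5)
x^2: 4·2 + 1·4 = 12 ≡ 2 (mod 5)
x^3: 1·2 = 2 ≡ 2 (mod 5)
Result: x + 2x^2 + 2x^3

f · g = x + 2x^2 + 2x^3


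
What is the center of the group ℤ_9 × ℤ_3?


Z(G) = {g ∈ G | gx = xg for all x ∈ G}
Direct product of abelian groups is abelian, so Z(G) = G

Z(ℤ_9 × ℤ_3) = ℤ_9 × ℤ_3


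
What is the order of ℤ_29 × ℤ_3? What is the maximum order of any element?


|ℤ_29 × ℤ_3| = 29 × 3 = 87
Max element order = lcm(29,3) = 87
Cyclic? Yes (gcd=1)

|ℤ_29×ℤ_3| = 87, max element order = 87


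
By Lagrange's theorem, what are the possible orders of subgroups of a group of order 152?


Lagrange's theorem: |H| divides |G|
|G| = 152
Divisors of 152: 1, 2, 4, 8, 19, 38, 76, 152

Possible subgroup orders: {1, 2, 4, 8, 19, 38, 76, 152}


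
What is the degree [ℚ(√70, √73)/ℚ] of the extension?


[ℚ(√70,√73):ℚ] = [ℚ(√70,√73):ℚ(√70)]·[ℚ(√70):ℚ] = 2·2 = 4

[ℚ(√70, √73)/ℚ] = 4


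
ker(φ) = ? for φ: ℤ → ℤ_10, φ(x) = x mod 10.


Kernel = preimage of identity
ker(φ) = {x ∈ ℤ : x ≡ 0 (mod 10)} = 10ℤ = {0, ±10, ±20, ...}

ker(φ) = 10ℤ


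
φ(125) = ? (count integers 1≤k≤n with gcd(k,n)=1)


Factor n: 125 = 5^3
φ(n) = n · ∏(1 - 1/p) over distinct primes p | n
φ(125) = 125 · (1 - 1/5) = 100

φ(125) = 100
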